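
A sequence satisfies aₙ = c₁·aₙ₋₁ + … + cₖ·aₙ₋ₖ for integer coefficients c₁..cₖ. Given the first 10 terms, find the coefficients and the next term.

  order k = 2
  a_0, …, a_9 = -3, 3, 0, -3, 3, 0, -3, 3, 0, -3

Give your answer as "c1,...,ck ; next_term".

-1,-1 ; 3

  a_2 = -1·3 + -1·-3 = 0
  a_3 = -1·0 + -1·3 = -3
  a_4 = -1·-3 + -1·0 = 3
  a_5 = -1·3 + -1·-3 = 0
  a_6 = -1·0 + -1·3 = -3
  a_7 = -1·-3 + -1·0 = 3
  a_8 = -1·3 + -1·-3 = 0
  a_9 = -1·0 + -1·3 = -3
  a_10 = -1·-3 + -1·0 = 3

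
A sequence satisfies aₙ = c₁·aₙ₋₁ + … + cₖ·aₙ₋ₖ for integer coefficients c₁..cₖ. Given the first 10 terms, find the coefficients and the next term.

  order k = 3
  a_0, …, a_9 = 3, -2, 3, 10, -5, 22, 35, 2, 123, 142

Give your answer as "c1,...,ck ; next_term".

0,1,4 ; 131

  a_3 = 0·3 + 1·-2 + 4·3 = 10
  a_4 = 0·10 + 1·3 + 4·-2 = -5
  a_5 = 0·-5 + 1·10 + 4·3 = 22
  a_6 = 0·22 + 1·-5 + 4·10 = 35
  a_7 = 0·35 + 1·22 + 4·-5 = 2
  a_8 = 0·2 + 1·35 + 4·22 = 123
  a_9 = 0·123 + 1·2 + 4·35 = 142
  a_10 = 0·142 + 1·123 + 4·2 = 131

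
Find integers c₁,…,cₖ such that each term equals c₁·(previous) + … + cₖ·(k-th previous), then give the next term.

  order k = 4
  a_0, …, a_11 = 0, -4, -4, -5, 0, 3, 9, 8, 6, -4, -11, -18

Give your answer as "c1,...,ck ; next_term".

  a_4 = 0·-5 + 1·-4 + -1·-4 + -1·0 = 0
  a_5 = 0·0 + 1·-5 + -1·-4 + -1·-4 = 3
  a_6 = 0·3 + 1·0 + -1·-5 + -1·-4 = 9
  a_7 = 0·9 + 1·3 + -1·0 + -1·-5 = 8
  a_8 = 0·8 + 1·9 + -1·3 + -1·0 = 6
  a_9 = 0·6 + 1·8 + -1·9 + -1·3 = -4
  a_10 = 0·-4 + 1·6 + -1·8 + -1·9 = -11
  a_11 = 0·-11 + 1·-4 + -1·6 + -1·8 = -18
  a_12 = 0·-18 + 1·-11 + -1·-4 + -1·6 = -13

0,1,-1,-1 ; -13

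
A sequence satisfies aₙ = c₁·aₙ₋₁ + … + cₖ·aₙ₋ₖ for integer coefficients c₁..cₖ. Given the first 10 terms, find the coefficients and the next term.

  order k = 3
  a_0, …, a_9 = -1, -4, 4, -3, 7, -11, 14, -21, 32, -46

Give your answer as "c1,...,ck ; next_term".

-1,0,-1 ; 67

  a_3 = -1·4 + 0·-4 + -1·-1 = -3
  a_4 = -1·-3 + 0·4 + -1·-4 = 7
  a_5 = -1·7 + 0·-3 + -1·4 = -11
  a_6 = -1·-11 + 0·7 + -1·-3 = 14
  a_7 = -1·14 + 0·-11 + -1·7 = -21
  a_8 = -1·-21 + 0·14 + -1·-11 = 32
  a_9 = -1·32 + 0·-21 + -1·14 = -46
  a_10 = -1·-46 + 0·32 + -1·-21 = 67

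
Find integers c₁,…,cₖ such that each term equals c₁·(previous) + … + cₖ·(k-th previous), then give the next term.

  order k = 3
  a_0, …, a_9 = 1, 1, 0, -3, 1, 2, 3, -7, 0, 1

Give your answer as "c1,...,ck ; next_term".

  a_3 = -1·0 + -1·1 + -2·1 = -3
  a_4 = -1·-3 + -1·0 + -2·1 = 1
  a_5 = -1·1 + -1·-3 + -2·0 = 2
  a_6 = -1·2 + -1·1 + -2·-3 = 3
  a_7 = -1·3 + -1·2 + -2·1 = -7
  a_8 = -1·-7 + -1·3 + -2·2 = 0
  a_9 = -1·0 + -1·-7 + -2·3 = 1
  a_10 = -1·1 + -1·0 + -2·-7 = 13

-1,-1,-2 ; 13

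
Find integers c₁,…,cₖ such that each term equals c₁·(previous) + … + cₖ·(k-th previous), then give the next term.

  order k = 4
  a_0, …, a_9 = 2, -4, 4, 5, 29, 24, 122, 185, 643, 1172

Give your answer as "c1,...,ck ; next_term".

1,3,-1,4 ; 3404

  a_4 = 1·5 + 3·4 + -1·-4 + 4·2 = 29
  a_5 = 1·29 + 3·5 + -1·4 + 4·-4 = 24
  a_6 = 1·24 + 3·29 + -1·5 + 4·4 = 122
  a_7 = 1·122 + 3·24 + -1·29 + 4·5 = 185
  a_8 = 1·185 + 3·122 + -1·24 + 4·29 = 643
  a_9 = 1·643 + 3·185 + -1·122 + 4·24 = 1172
  a_10 = 1·1172 + 3·643 + -1·185 + 4·122 = 3404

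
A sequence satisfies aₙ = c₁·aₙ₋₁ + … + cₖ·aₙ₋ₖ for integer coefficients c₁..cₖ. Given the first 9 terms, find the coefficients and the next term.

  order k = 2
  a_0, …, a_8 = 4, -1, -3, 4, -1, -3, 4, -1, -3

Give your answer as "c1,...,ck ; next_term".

  a_2 = -1·-1 + -1·4 = -3
  a_3 = -1·-3 + -1·-1 = 4
  a_4 = -1·4 + -1·-3 = -1
  a_5 = -1·-1 + -1·4 = -3
  a_6 = -1·-3 + -1·-1 = 4
  a_7 = -1·4 + -1·-3 = -1
  a_8 = -1·-1 + -1·4 = -3
  a_9 = -1·-3 + -1·-1 = 4

-1,-1 ; 4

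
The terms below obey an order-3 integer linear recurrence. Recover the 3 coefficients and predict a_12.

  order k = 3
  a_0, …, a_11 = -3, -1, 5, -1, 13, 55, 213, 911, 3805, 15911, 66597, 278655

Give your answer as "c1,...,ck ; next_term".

3,4,4 ; 1165997

  a_3 = 3·5 + 4·-1 + 4·-3 = -1
  a_4 = 3·-1 + 4·5 + 4·-1 = 13
  a_5 = 3·13 + 4·-1 + 4·5 = 55
  a_6 = 3·55 + 4·13 + 4·-1 = 213
  a_7 = 3·213 + 4·55 + 4·13 = 911
  a_8 = 3·911 + 4·213 + 4·55 = 3805
  a_9 = 3·3805 + 4·911 + 4·213 = 15911
  a_10 = 3·15911 + 4·3805 + 4·911 = 66597
  a_11 = 3·66597 + 4·15911 + 4·3805 = 278655
  a_12 = 3·278655 + 4·66597 + 4·15911 = 1165997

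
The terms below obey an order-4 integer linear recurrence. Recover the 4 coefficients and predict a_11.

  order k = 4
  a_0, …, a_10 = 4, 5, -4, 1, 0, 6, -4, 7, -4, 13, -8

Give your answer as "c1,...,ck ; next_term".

0,1,0,1 ; 20

  a_4 = 0·1 + 1·-4 + 0·5 + 1·4 = 0
  a_5 = 0·0 + 1·1 + 0·-4 + 1·5 = 6
  a_6 = 0·6 + 1·0 + 0·1 + 1·-4 = -4
  a_7 = 0·-4 + 1·6 + 0·0 + 1·1 = 7
  a_8 = 0·7 + 1·-4 + 0·6 + 1·0 = -4
  a_9 = 0·-4 + 1·7 + 0·-4 + 1·6 = 13
  a_10 = 0·13 + 1·-4 + 0·7 + 1·-4 = -8
  a_11 = 0·-8 + 1·13 + 0·-4 + 1·7 = 20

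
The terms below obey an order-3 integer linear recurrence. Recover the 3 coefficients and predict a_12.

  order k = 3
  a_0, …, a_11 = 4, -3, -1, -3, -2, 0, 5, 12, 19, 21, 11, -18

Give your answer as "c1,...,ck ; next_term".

2,-1,-1 ; -68

  a_3 = 2·-1 + -1·-3 + -1·4 = -3
  a_4 = 2·-3 + -1·-1 + -1·-3 = -2
  a_5 = 2·-2 + -1·-3 + -1·-1 = 0
  a_6 = 2·0 + -1·-2 + -1·-3 = 5
  a_7 = 2·5 + -1·0 + -1·-2 = 12
  a_8 = 2·12 + -1·5 + -1·0 = 19
  a_9 = 2·19 + -1·12 + -1·5 = 21
  a_10 = 2·21 + -1·19 + -1·12 = 11
  a_11 = 2·11 + -1·21 + -1·19 = -18
  a_12 = 2·-18 + -1·11 + -1·21 = -68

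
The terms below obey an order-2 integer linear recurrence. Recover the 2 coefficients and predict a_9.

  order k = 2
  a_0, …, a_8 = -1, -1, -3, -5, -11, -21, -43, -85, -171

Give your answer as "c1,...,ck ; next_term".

1,2 ; -341

  a_2 = 1·-1 + 2·-1 = -3
  a_3 = 1·-3 + 2·-1 = -5
  a_4 = 1·-5 + 2·-3 = -11
  a_5 = 1·-11 + 2·-5 = -21
  a_6 = 1·-21 + 2·-11 = -43
  a_7 = 1·-43 + 2·-21 = -85
  a_8 = 1·-85 + 2·-43 = -171
  a_9 = 1·-171 + 2·-85 = -341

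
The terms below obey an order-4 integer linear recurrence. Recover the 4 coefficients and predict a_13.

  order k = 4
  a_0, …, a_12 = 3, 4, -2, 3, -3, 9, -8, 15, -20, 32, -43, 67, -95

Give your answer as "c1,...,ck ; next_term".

0,1,-1,1 ; 142

  a_4 = 0·3 + 1·-2 + -1·4 + 1·3 = -3
  a_5 = 0·-3 + 1·3 + -1·-2 + 1·4 = 9
  a_6 = 0·9 + 1·-3 + -1·3 + 1·-2 = -8
  a_7 = 0·-8 + 1·9 + -1·-3 + 1·3 = 15
  a_8 = 0·15 + 1·-8 + -1·9 + 1·-3 = -20
  a_9 = 0·-20 + 1·15 + -1·-8 + 1·9 = 32
  a_10 = 0·32 + 1·-20 + -1·15 + 1·-8 = -43
  a_11 = 0·-43 + 1·32 + -1·-20 + 1·15 = 67
  a_12 = 0·67 + 1·-43 + -1·32 + 1·-20 = -95
  a_13 = 0·-95 + 1·67 + -1·-43 + 1·32 = 142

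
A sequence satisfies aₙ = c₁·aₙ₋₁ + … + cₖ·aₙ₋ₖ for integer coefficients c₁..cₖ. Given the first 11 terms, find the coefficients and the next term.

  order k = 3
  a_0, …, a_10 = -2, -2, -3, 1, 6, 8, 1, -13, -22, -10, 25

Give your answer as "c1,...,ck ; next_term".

1,-1,-1 ; 57

  a_3 = 1·-3 + -1·-2 + -1·-2 = 1
  a_4 = 1·1 + -1·-3 + -1·-2 = 6
  a_5 = 1·6 + -1·1 + -1·-3 = 8
  a_6 = 1·8 + -1·6 + -1·1 = 1
  a_7 = 1·1 + -1·8 + -1·6 = -13
  a_8 = 1·-13 + -1·1 + -1·8 = -22
  a_9 = 1·-22 + -1·-13 + -1·1 = -10
  a_10 = 1·-10 + -1·-22 + -1·-13 = 25
  a_11 = 1·25 + -1·-10 + -1·-22 = 57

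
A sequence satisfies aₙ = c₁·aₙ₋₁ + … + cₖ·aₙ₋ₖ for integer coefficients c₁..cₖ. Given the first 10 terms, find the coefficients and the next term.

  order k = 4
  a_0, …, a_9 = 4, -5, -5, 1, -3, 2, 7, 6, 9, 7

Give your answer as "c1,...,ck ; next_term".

1,0,0,-1 ; 0

  a_4 = 1·1 + 0·-5 + 0·-5 + -1·4 = -3
  a_5 = 1·-3 + 0·1 + 0·-5 + -1·-5 = 2
  a_6 = 1·2 + 0·-3 + 0·1 + -1·-5 = 7
  a_7 = 1·7 + 0·2 + 0·-3 + -1·1 = 6
  a_8 = 1·6 + 0·7 + 0·2 + -1·-3 = 9
  a_9 = 1·9 + 0·6 + 0·7 + -1·2 = 7
  a_10 = 1·7 + 0·9 + 0·6 + -1·7 = 0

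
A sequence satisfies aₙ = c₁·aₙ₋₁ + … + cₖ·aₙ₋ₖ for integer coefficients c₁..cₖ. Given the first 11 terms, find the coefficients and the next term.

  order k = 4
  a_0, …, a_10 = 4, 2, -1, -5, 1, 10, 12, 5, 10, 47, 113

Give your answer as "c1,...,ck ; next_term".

2,-1,1,2 ; 199

  a_4 = 2·-5 + -1·-1 + 1·2 + 2·4 = 1
  a_5 = 2·1 + -1·-5 + 1·-1 + 2·2 = 10
  a_6 = 2·10 + -1·1 + 1·-5 + 2·-1 = 12
  a_7 = 2·12 + -1·10 + 1·1 + 2·-5 = 5
  a_8 = 2·5 + -1·12 + 1·10 + 2·1 = 10
  a_9 = 2·10 + -1·5 + 1·12 + 2·10 = 47
  a_10 = 2·47 + -1·10 + 1·5 + 2·12 = 113
  a_11 = 2·113 + -1·47 + 1·10 + 2·5 = 199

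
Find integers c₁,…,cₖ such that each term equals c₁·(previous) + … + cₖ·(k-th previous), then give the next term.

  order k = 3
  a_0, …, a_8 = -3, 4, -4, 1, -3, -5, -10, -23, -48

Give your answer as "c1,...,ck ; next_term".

1,2,1 ; -104

  a_3 = 1·-4 + 2·4 + 1·-3 = 1
  a_4 = 1·1 + 2·-4 + 1·4 = -3
  a_5 = 1·-3 + 2·1 + 1·-4 = -5
  a_6 = 1·-5 + 2·-3 + 1·1 = -10
  a_7 = 1·-10 + 2·-5 + 1·-3 = -23
  a_8 = 1·-23 + 2·-10 + 1·-5 = -48
  a_9 = 1·-48 + 2·-23 + 1·-10 = -104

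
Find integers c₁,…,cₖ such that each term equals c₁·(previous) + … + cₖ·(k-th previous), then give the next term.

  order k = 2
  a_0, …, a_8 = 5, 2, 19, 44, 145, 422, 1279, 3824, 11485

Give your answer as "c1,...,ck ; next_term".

  a_2 = 2·2 + 3·5 = 19
  a_3 = 2·19 + 3·2 = 44
  a_4 = 2·44 + 3·19 = 145
  a_5 = 2·145 + 3·44 = 422
  a_6 = 2·422 + 3·145 = 1279
  a_7 = 2·1279 + 3·422 = 3824
  a_8 = 2·3824 + 3·1279 = 11485
  a_9 = 2·11485 + 3·3824 = 34442

2,3 ; 34442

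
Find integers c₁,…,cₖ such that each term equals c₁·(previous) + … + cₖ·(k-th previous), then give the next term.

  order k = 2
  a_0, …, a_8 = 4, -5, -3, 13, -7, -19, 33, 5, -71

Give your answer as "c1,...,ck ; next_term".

-1,-2 ; 61

  a_2 = -1·-5 + -2·4 = -3
  a_3 = -1·-3 + -2·-5 = 13
  a_4 = -1·13 + -2·-3 = -7
  a_5 = -1·-7 + -2·13 = -19
  a_6 = -1·-19 + -2·-7 = 33
  a_7 = -1·33 + -2·-19 = 5
  a_8 = -1·5 + -2·33 = -71
  a_9 = -1·-71 + -2·5 = 61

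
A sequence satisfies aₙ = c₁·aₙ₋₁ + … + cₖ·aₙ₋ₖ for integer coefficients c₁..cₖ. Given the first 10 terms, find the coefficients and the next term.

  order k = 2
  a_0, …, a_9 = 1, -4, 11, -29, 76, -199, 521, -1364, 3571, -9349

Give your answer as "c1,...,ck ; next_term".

-3,-1 ; 24476

  a_2 = -3·-4 + -1·1 = 11
  a_3 = -3·11 + -1·-4 = -29
  a_4 = -3·-29 + -1·11 = 76
  a_5 = -3·76 + -1·-29 = -199
  a_6 = -3·-199 + -1·76 = 521
  a_7 = -3·521 + -1·-199 = -1364
  a_8 = -3·-1364 + -1·521 = 3571
  a_9 = -3·3571 + -1·-1364 = -9349
  a_10 = -3·-9349 + -1·3571 = 24476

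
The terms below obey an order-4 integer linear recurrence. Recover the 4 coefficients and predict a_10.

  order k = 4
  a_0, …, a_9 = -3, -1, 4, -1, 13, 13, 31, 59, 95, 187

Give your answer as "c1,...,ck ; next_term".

  a_4 = 1·-1 + 2·4 + 0·-1 + -2·-3 = 13
  a_5 = 1·13 + 2·-1 + 0·4 + -2·-1 = 13
  a_6 = 1·13 + 2·13 + 0·-1 + -2·4 = 31
  a_7 = 1·31 + 2·13 + 0·13 + -2·-1 = 59
  a_8 = 1·59 + 2·31 + 0·13 + -2·13 = 95
  a_9 = 1·95 + 2·59 + 0·31 + -2·13 = 187
  a_10 = 1·187 + 2·95 + 0·59 + -2·31 = 315

1,2,0,-2 ; 315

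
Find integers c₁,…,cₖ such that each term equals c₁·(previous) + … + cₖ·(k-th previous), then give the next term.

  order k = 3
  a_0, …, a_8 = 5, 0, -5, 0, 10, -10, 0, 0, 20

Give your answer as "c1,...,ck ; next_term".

  a_3 = -2·-5 + -2·0 + -2·5 = 0
  a_4 = -2·0 + -2·-5 + -2·0 = 10
  a_5 = -2·10 + -2·0 + -2·-5 = -10
  a_6 = -2·-10 + -2·10 + -2·0 = 0
  a_7 = -2·0 + -2·-10 + -2·10 = 0
  a_8 = -2·0 + -2·0 + -2·-10 = 20
  a_9 = -2·20 + -2·0 + -2·0 = -40

-2,-2,-2 ; -40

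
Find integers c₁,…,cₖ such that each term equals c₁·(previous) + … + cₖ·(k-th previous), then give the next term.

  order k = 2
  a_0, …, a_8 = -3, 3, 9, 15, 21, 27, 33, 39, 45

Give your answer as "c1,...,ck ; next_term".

2,-1 ; 51

  a_2 = 2·3 + -1·-3 = 9
  a_3 = 2·9 + -1·3 = 15
  a_4 = 2·15 + -1·9 = 21
  a_5 = 2·21 + -1·15 = 27
  a_6 = 2·27 + -1·21 = 33
  a_7 = 2·33 + -1·27 = 39
  a_8 = 2·39 + -1·33 = 45
  a_9 = 2·45 + -1·39 = 51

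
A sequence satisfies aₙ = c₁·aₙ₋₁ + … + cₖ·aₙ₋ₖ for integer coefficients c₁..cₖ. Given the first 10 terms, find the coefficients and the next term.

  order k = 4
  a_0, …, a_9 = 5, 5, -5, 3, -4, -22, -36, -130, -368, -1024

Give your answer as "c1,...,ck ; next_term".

2,2,2,-2 ; -2972

  a_4 = 2·3 + 2·-5 + 2·5 + -2·5 = -4
  a_5 = 2·-4 + 2·3 + 2·-5 + -2·5 = -22
  a_6 = 2·-22 + 2·-4 + 2·3 + -2·-5 = -36
  a_7 = 2·-36 + 2·-22 + 2·-4 + -2·3 = -130
  a_8 = 2·-130 + 2·-36 + 2·-22 + -2·-4 = -368
  a_9 = 2·-368 + 2·-130 + 2·-36 + -2·-22 = -1024
  a_10 = 2·-1024 + 2·-368 + 2·-130 + -2·-36 = -2972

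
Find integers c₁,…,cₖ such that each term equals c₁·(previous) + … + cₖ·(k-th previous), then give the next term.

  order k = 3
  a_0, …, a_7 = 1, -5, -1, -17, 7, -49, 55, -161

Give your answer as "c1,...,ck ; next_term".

0,3,-2 ; 263

  a_3 = 0·-1 + 3·-5 + -2·1 = -17
  a_4 = 0·-17 + 3·-1 + -2·-5 = 7
  a_5 = 0·7 + 3·-17 + -2·-1 = -49
  a_6 = 0·-49 + 3·7 + -2·-17 = 55
  a_7 = 0·55 + 3·-49 + -2·7 = -161
  a_8 = 0·-161 + 3·55 + -2·-49 = 263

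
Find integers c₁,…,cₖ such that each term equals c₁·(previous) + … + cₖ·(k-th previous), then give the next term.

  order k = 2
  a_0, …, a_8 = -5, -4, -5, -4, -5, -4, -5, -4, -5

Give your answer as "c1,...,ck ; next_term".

  a_2 = 0·-4 + 1·-5 = -5
  a_3 = 0·-5 + 1·-4 = -4
  a_4 = 0·-4 + 1·-5 = -5
  a_5 = 0·-5 + 1·-4 = -4
  a_6 = 0·-4 + 1·-5 = -5
  a_7 = 0·-5 + 1·-4 = -4
  a_8 = 0·-4 + 1·-5 = -5
  a_9 = 0·-5 + 1·-4 = -4

0,1 ; -4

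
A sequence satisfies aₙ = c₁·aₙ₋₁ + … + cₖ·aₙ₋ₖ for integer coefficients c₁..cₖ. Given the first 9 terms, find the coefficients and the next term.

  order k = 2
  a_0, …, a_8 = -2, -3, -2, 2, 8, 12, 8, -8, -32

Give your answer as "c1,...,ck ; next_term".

2,-2 ; -48

  a_2 = 2·-3 + -2·-2 = -2
  a_3 = 2·-2 + -2·-3 = 2
  a_4 = 2·2 + -2·-2 = 8
  a_5 = 2·8 + -2·2 = 12
  a_6 = 2·12 + -2·8 = 8
  a_7 = 2·8 + -2·12 = -8
  a_8 = 2·-8 + -2·8 = -32
  a_9 = 2·-32 + -2·-8 = -48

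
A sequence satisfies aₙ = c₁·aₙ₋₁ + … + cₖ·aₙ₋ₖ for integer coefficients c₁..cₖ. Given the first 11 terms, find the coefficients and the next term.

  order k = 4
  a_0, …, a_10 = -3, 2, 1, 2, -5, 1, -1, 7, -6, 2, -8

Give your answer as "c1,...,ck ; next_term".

  a_4 = 0·2 + 0·1 + -1·2 + 1·-3 = -5
  a_5 = 0·-5 + 0·2 + -1·1 + 1·2 = 1
  a_6 = 0·1 + 0·-5 + -1·2 + 1·1 = -1
  a_7 = 0·-1 + 0·1 + -1·-5 + 1·2 = 7
  a_8 = 0·7 + 0·-1 + -1·1 + 1·-5 = -6
  a_9 = 0·-6 + 0·7 + -1·-1 + 1·1 = 2
  a_10 = 0·2 + 0·-6 + -1·7 + 1·-1 = -8
  a_11 = 0·-8 + 0·2 + -1·-6 + 1·7 = 13

0,0,-1,1 ; 13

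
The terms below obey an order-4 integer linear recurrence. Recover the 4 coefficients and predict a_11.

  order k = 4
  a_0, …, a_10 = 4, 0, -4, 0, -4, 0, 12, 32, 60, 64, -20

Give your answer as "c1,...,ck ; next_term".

  a_4 = 2·0 + -1·-4 + -2·0 + -2·4 = -4
  a_5 = 2·-4 + -1·0 + -2·-4 + -2·0 = 0
  a_6 = 2·0 + -1·-4 + -2·0 + -2·-4 = 12
  a_7 = 2·12 + -1·0 + -2·-4 + -2·0 = 32
  a_8 = 2·32 + -1·12 + -2·0 + -2·-4 = 60
  a_9 = 2·60 + -1·32 + -2·12 + -2·0 = 64
  a_10 = 2·64 + -1·60 + -2·32 + -2·12 = -20
  a_11 = 2·-20 + -1·64 + -2·60 + -2·32 = -288

2,-1,-2,-2 ; -288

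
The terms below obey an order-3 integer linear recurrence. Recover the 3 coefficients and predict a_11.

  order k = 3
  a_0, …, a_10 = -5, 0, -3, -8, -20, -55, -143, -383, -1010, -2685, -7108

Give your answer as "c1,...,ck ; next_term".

1,4,1 ; -18858

  a_3 = 1·-3 + 4·0 + 1·-5 = -8
  a_4 = 1·-8 + 4·-3 + 1·0 = -20
  a_5 = 1·-20 + 4·-8 + 1·-3 = -55
  a_6 = 1·-55 + 4·-20 + 1·-8 = -143
  a_7 = 1·-143 + 4·-55 + 1·-20 = -383
  a_8 = 1·-383 + 4·-143 + 1·-55 = -1010
  a_9 = 1·-1010 + 4·-383 + 1·-143 = -2685
  a_10 = 1·-2685 + 4·-1010 + 1·-383 = -7108
  a_11 = 1·-7108 + 4·-2685 + 1·-1010 = -18858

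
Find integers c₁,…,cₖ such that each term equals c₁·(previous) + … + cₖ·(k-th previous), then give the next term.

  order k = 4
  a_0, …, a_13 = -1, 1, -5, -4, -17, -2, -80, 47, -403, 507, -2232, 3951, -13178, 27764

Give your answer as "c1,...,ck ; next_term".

  a_4 = -1·-4 + 4·-5 + 1·1 + 2·-1 = -17
  a_5 = -1·-17 + 4·-4 + 1·-5 + 2·1 = -2
  a_6 = -1·-2 + 4·-17 + 1·-4 + 2·-5 = -80
  a_7 = -1·-80 + 4·-2 + 1·-17 + 2·-4 = 47
  a_8 = -1·47 + 4·-80 + 1·-2 + 2·-17 = -403
  a_9 = -1·-403 + 4·47 + 1·-80 + 2·-2 = 507
  a_10 = -1·507 + 4·-403 + 1·47 + 2·-80 = -2232
  a_11 = -1·-2232 + 4·507 + 1·-403 + 2·47 = 3951
  a_12 = -1·3951 + 4·-2232 + 1·507 + 2·-403 = -13178
  a_13 = -1·-13178 + 4·3951 + 1·-2232 + 2·507 = 27764
  a_14 = -1·27764 + 4·-13178 + 1·3951 + 2·-2232 = -80989

-1,4,1,2 ; -80989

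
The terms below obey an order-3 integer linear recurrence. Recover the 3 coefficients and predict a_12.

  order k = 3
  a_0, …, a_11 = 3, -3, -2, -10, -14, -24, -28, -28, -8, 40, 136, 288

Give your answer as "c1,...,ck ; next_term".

  a_3 = 2·-2 + 0·-3 + -2·3 = -10
  a_4 = 2·-10 + 0·-2 + -2·-3 = -14
  a_5 = 2·-14 + 0·-10 + -2·-2 = -24
  a_6 = 2·-24 + 0·-14 + -2·-10 = -28
  a_7 = 2·-28 + 0·-24 + -2·-14 = -28
  a_8 = 2·-28 + 0·-28 + -2·-24 = -8
  a_9 = 2·-8 + 0·-28 + -2·-28 = 40
  a_10 = 2·40 + 0·-8 + -2·-28 = 136
  a_11 = 2·136 + 0·40 + -2·-8 = 288
  a_12 = 2·288 + 0·136 + -2·40 = 496

2,0,-2 ; 496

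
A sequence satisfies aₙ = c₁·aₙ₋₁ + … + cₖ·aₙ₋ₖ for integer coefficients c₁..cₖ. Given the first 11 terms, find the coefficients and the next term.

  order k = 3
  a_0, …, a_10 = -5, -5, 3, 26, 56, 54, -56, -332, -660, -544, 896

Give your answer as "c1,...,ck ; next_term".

  a_3 = 2·3 + -2·-5 + -2·-5 = 26
  a_4 = 2·26 + -2·3 + -2·-5 = 56
  a_5 = 2·56 + -2·26 + -2·3 = 54
  a_6 = 2·54 + -2·56 + -2·26 = -56
  a_7 = 2·-56 + -2·54 + -2·56 = -332
  a_8 = 2·-332 + -2·-56 + -2·54 = -660
  a_9 = 2·-660 + -2·-332 + -2·-56 = -544
  a_10 = 2·-544 + -2·-660 + -2·-332 = 896
  a_11 = 2·896 + -2·-544 + -2·-660 = 4200

2,-2,-2 ; 4200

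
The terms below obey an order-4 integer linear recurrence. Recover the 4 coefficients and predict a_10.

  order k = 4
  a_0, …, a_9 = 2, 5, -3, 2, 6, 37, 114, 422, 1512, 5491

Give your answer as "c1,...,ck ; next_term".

3,2,0,3 ; 19839

  a_4 = 3·2 + 2·-3 + 0·5 + 3·2 = 6
  a_5 = 3·6 + 2·2 + 0·-3 + 3·5 = 37
  a_6 = 3·37 + 2·6 + 0·2 + 3·-3 = 114
  a_7 = 3·114 + 2·37 + 0·6 + 3·2 = 422
  a_8 = 3·422 + 2·114 + 0·37 + 3·6 = 1512
  a_9 = 3·1512 + 2·422 + 0·114 + 3·37 = 5491
  a_10 = 3·5491 + 2·1512 + 0·422 + 3·114 = 19839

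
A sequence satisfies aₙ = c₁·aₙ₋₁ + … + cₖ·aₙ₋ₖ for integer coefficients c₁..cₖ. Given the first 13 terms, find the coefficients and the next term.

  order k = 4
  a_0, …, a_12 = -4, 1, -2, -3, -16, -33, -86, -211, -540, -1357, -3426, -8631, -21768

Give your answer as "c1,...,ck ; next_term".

2,1,0,2 ; -54881

  a_4 = 2·-3 + 1·-2 + 0·1 + 2·-4 = -16
  a_5 = 2·-16 + 1·-3 + 0·-2 + 2·1 = -33
  a_6 = 2·-33 + 1·-16 + 0·-3 + 2·-2 = -86
  a_7 = 2·-86 + 1·-33 + 0·-16 + 2·-3 = -211
  a_8 = 2·-211 + 1·-86 + 0·-33 + 2·-16 = -540
  a_9 = 2·-540 + 1·-211 + 0·-86 + 2·-33 = -1357
  a_10 = 2·-1357 + 1·-540 + 0·-211 + 2·-86 = -3426
  a_11 = 2·-3426 + 1·-1357 + 0·-540 + 2·-211 = -8631
  a_12 = 2·-8631 + 1·-3426 + 0·-1357 + 2·-540 = -21768
  a_13 = 2·-21768 + 1·-8631 + 0·-3426 + 2·-1357 = -54881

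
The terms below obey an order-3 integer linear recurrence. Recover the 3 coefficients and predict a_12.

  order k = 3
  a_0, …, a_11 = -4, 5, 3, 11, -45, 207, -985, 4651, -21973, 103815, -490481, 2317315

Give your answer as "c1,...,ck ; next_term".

-4,3,-2 ; -10948333

  a_3 = -4·3 + 3·5 + -2·-4 = 11
  a_4 = -4·11 + 3·3 + -2·5 = -45
  a_5 = -4·-45 + 3·11 + -2·3 = 207
  a_6 = -4·207 + 3·-45 + -2·11 = -985
  a_7 = -4·-985 + 3·207 + -2·-45 = 4651
  a_8 = -4·4651 + 3·-985 + -2·207 = -21973
  a_9 = -4·-21973 + 3·4651 + -2·-985 = 103815
  a_10 = -4·103815 + 3·-21973 + -2·4651 = -490481
  a_11 = -4·-490481 + 3·103815 + -2·-21973 = 2317315
  a_12 = -4·2317315 + 3·-490481 + -2·103815 = -10948333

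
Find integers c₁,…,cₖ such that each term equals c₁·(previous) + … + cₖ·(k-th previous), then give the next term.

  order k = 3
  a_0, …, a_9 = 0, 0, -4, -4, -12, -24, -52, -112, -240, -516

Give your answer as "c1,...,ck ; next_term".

  a_3 = 1·-4 + 2·0 + 1·0 = -4
  a_4 = 1·-4 + 2·-4 + 1·0 = -12
  a_5 = 1·-12 + 2·-4 + 1·-4 = -24
  a_6 = 1·-24 + 2·-12 + 1·-4 = -52
  a_7 = 1·-52 + 2·-24 + 1·-12 = -112
  a_8 = 1·-112 + 2·-52 + 1·-24 = -240
  a_9 = 1·-240 + 2·-112 + 1·-52 = -516
  a_10 = 1·-516 + 2·-240 + 1·-112 = -1108

1,2,1 ; -1108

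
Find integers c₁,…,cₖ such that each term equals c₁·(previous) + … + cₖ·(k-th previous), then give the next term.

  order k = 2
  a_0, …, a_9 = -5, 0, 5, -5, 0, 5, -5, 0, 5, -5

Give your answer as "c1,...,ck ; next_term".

-1,-1 ; 0

  a_2 = -1·0 + -1·-5 = 5
  a_3 = -1·5 + -1·0 = -5
  a_4 = -1·-5 + -1·5 = 0
  a_5 = -1·0 + -1·-5 = 5
  a_6 = -1·5 + -1·0 = -5
  a_7 = -1·-5 + -1·5 = 0
  a_8 = -1·0 + -1·-5 = 5
  a_9 = -1·5 + -1·0 = -5
  a_10 = -1·-5 + -1·5 = 0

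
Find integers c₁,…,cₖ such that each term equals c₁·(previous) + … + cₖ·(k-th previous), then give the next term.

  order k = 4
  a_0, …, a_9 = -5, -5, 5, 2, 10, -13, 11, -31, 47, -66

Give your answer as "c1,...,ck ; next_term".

  a_4 = 0·2 + 1·5 + -2·-5 + 1·-5 = 10
  a_5 = 0·10 + 1·2 + -2·5 + 1·-5 = -13
  a_6 = 0·-13 + 1·10 + -2·2 + 1·5 = 11
  a_7 = 0·11 + 1·-13 + -2·10 + 1·2 = -31
  a_8 = 0·-31 + 1·11 + -2·-13 + 1·10 = 47
  a_9 = 0·47 + 1·-31 + -2·11 + 1·-13 = -66
  a_10 = 0·-66 + 1·47 + -2·-31 + 1·11 = 120

0,1,-2,1 ; 120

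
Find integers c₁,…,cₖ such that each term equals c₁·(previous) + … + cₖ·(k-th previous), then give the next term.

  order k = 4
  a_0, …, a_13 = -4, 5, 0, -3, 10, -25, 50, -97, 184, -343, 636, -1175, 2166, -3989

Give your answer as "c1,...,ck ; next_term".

-2,0,0,-1 ; 7342

  a_4 = -2·-3 + 0·0 + 0·5 + -1·-4 = 10
  a_5 = -2·10 + 0·-3 + 0·0 + -1·5 = -25
  a_6 = -2·-25 + 0·10 + 0·-3 + -1·0 = 50
  a_7 = -2·50 + 0·-25 + 0·10 + -1·-3 = -97
  a_8 = -2·-97 + 0·50 + 0·-25 + -1·10 = 184
  a_9 = -2·184 + 0·-97 + 0·50 + -1·-25 = -343
  a_10 = -2·-343 + 0·184 + 0·-97 + -1·50 = 636
  a_11 = -2·636 + 0·-343 + 0·184 + -1·-97 = -1175
  a_12 = -2·-1175 + 0·636 + 0·-343 + -1·184 = 2166
  a_13 = -2·2166 + 0·-1175 + 0·636 + -1·-343 = -3989
  a_14 = -2·-3989 + 0·2166 + 0·-1175 + -1·636 = 7342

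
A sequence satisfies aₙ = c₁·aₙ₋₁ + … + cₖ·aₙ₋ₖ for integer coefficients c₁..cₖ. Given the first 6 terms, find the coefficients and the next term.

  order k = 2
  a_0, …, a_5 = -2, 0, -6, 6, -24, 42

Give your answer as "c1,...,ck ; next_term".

-1,3 ; -114

  a_2 = -1·0 + 3·-2 = -6
  a_3 = -1·-6 + 3·0 = 6
  a_4 = -1·6 + 3·-6 = -24
  a_5 = -1·-24 + 3·6 = 42
  a_6 = -1·42 + 3·-24 = -114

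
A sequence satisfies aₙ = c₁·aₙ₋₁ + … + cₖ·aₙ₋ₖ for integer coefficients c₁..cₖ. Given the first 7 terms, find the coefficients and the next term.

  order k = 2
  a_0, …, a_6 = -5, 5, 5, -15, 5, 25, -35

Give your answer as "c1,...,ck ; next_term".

  a_2 = -1·5 + -2·-5 = 5
  a_3 = -1·5 + -2·5 = -15
  a_4 = -1·-15 + -2·5 = 5
  a_5 = -1·5 + -2·-15 = 25
  a_6 = -1·25 + -2·5 = -35
  a_7 = -1·-35 + -2·25 = -15

-1,-2 ; -15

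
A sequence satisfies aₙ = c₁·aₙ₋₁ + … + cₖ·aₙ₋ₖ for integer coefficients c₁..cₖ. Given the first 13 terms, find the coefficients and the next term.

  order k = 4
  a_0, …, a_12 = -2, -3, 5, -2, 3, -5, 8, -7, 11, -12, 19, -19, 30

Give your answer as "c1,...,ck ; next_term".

0,1,0,1 ; -31

  a_4 = 0·-2 + 1·5 + 0·-3 + 1·-2 = 3
  a_5 = 0·3 + 1·-2 + 0·5 + 1·-3 = -5
  a_6 = 0·-5 + 1·3 + 0·-2 + 1·5 = 8
  a_7 = 0·8 + 1·-5 + 0·3 + 1·-2 = -7
  a_8 = 0·-7 + 1·8 + 0·-5 + 1·3 = 11
  a_9 = 0·11 + 1·-7 + 0·8 + 1·-5 = -12
  a_10 = 0·-12 + 1·11 + 0·-7 + 1·8 = 19
  a_11 = 0·19 + 1·-12 + 0·11 + 1·-7 = -19
  a_12 = 0·-19 + 1·19 + 0·-12 + 1·11 = 30
  a_13 = 0·30 + 1·-19 + 0·19 + 1·-12 = -31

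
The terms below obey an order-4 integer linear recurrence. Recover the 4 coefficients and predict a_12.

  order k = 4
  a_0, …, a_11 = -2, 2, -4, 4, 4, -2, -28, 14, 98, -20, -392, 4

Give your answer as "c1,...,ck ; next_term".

  a_4 = 0·4 + -3·-4 + -1·2 + 3·-2 = 4
  a_5 = 0·4 + -3·4 + -1·-4 + 3·2 = -2
  a_6 = 0·-2 + -3·4 + -1·4 + 3·-4 = -28
  a_7 = 0·-28 + -3·-2 + -1·4 + 3·4 = 14
  a_8 = 0·14 + -3·-28 + -1·-2 + 3·4 = 98
  a_9 = 0·98 + -3·14 + -1·-28 + 3·-2 = -20
  a_10 = 0·-20 + -3·98 + -1·14 + 3·-28 = -392
  a_11 = 0·-392 + -3·-20 + -1·98 + 3·14 = 4
  a_12 = 0·4 + -3·-392 + -1·-20 + 3·98 = 1490

0,-3,-1,3 ; 1490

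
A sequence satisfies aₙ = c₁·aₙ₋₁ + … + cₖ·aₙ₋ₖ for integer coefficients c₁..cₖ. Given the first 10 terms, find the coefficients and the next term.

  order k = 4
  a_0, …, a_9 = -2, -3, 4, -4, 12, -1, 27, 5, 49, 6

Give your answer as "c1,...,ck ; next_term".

  a_4 = 1·-4 + 2·4 + -2·-3 + -1·-2 = 12
  a_5 = 1·12 + 2·-4 + -2·4 + -1·-3 = -1
  a_6 = 1·-1 + 2·12 + -2·-4 + -1·4 = 27
  a_7 = 1·27 + 2·-1 + -2·12 + -1·-4 = 5
  a_8 = 1·5 + 2·27 + -2·-1 + -1·12 = 49
  a_9 = 1·49 + 2·5 + -2·27 + -1·-1 = 6
  a_10 = 1·6 + 2·49 + -2·5 + -1·27 = 67

1,2,-2,-1 ; 67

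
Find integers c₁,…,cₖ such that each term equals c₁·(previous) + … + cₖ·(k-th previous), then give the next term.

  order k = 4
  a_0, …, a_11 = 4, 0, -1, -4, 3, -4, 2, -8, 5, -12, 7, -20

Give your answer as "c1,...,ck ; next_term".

0,1,0,1 ; 12

  a_4 = 0·-4 + 1·-1 + 0·0 + 1·4 = 3
  a_5 = 0·3 + 1·-4 + 0·-1 + 1·0 = -4
  a_6 = 0·-4 + 1·3 + 0·-4 + 1·-1 = 2
  a_7 = 0·2 + 1·-4 + 0·3 + 1·-4 = -8
  a_8 = 0·-8 + 1·2 + 0·-4 + 1·3 = 5
  a_9 = 0·5 + 1·-8 + 0·2 + 1·-4 = -12
  a_10 = 0·-12 + 1·5 + 0·-8 + 1·2 = 7
  a_11 = 0·7 + 1·-12 + 0·5 + 1·-8 = -20
  a_12 = 0·-20 + 1·7 + 0·-12 + 1·5 = 12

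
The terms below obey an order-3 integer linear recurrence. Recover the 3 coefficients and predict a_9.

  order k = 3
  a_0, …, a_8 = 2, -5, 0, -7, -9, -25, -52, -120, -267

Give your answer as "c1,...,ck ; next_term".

  a_3 = 2·0 + 1·-5 + -1·2 = -7
  a_4 = 2·-7 + 1·0 + -1·-5 = -9
  a_5 = 2·-9 + 1·-7 + -1·0 = -25
  a_6 = 2·-25 + 1·-9 + -1·-7 = -52
  a_7 = 2·-52 + 1·-25 + -1·-9 = -120
  a_8 = 2·-120 + 1·-52 + -1·-25 = -267
  a_9 = 2·-267 + 1·-120 + -1·-52 = -602

2,1,-1 ; -602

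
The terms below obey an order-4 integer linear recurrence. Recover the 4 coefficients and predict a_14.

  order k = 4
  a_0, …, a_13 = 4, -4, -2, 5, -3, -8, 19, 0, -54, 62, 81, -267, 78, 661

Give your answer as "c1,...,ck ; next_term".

-1,-3,0,-1 ; -976

  a_4 = -1·5 + -3·-2 + 0·-4 + -1·4 = -3
  a_5 = -1·-3 + -3·5 + 0·-2 + -1·-4 = -8
  a_6 = -1·-8 + -3·-3 + 0·5 + -1·-2 = 19
  a_7 = -1·19 + -3·-8 + 0·-3 + -1·5 = 0
  a_8 = -1·0 + -3·19 + 0·-8 + -1·-3 = -54
  a_9 = -1·-54 + -3·0 + 0·19 + -1·-8 = 62
  a_10 = -1·62 + -3·-54 + 0·0 + -1·19 = 81
  a_11 = -1·81 + -3·62 + 0·-54 + -1·0 = -267
  a_12 = -1·-267 + -3·81 + 0·62 + -1·-54 = 78
  a_13 = -1·78 + -3·-267 + 0·81 + -1·62 = 661
  a_14 = -1·661 + -3·78 + 0·-267 + -1·81 = -976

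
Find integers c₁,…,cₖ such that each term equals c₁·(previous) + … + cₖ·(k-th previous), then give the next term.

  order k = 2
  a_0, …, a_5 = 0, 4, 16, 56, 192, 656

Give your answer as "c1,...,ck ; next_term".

  a_2 = 4·4 + -2·0 = 16
  a_3 = 4·16 + -2·4 = 56
  a_4 = 4·56 + -2·16 = 192
  a_5 = 4·192 + -2·56 = 656
  a_6 = 4·656 + -2·192 = 2240

4,-2 ; 2240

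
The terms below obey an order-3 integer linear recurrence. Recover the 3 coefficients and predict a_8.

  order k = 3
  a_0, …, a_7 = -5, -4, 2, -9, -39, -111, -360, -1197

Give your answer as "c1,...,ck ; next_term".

  a_3 = 3·2 + 0·-4 + 3·-5 = -9
  a_4 = 3·-9 + 0·2 + 3·-4 = -39
  a_5 = 3·-39 + 0·-9 + 3·2 = -111
  a_6 = 3·-111 + 0·-39 + 3·-9 = -360
  a_7 = 3·-360 + 0·-111 + 3·-39 = -1197
  a_8 = 3·-1197 + 0·-360 + 3·-111 = -3924

3,0,3 ; -3924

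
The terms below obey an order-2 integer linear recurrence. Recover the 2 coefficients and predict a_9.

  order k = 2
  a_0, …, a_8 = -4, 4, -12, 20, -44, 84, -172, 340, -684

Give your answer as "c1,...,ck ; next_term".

-1,2 ; 1364

  a_2 = -1·4 + 2·-4 = -12
  a_3 = -1·-12 + 2·4 = 20
  a_4 = -1·20 + 2·-12 = -44
  a_5 = -1·-44 + 2·20 = 84
  a_6 = -1·84 + 2·-44 = -172
  a_7 = -1·-172 + 2·84 = 340
  a_8 = -1·340 + 2·-172 = -684
  a_9 = -1·-684 + 2·340 = 1364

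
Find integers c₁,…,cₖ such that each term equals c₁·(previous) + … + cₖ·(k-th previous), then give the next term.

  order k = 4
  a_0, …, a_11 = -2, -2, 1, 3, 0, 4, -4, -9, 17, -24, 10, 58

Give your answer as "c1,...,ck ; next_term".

  a_4 = -1·3 + -1·1 + 1·-2 + -3·-2 = 0
  a_5 = -1·0 + -1·3 + 1·1 + -3·-2 = 4
  a_6 = -1·4 + -1·0 + 1·3 + -3·1 = -4
  a_7 = -1·-4 + -1·4 + 1·0 + -3·3 = -9
  a_8 = -1·-9 + -1·-4 + 1·4 + -3·0 = 17
  a_9 = -1·17 + -1·-9 + 1·-4 + -3·4 = -24
  a_10 = -1·-24 + -1·17 + 1·-9 + -3·-4 = 10
  a_11 = -1·10 + -1·-24 + 1·17 + -3·-9 = 58
  a_12 = -1·58 + -1·10 + 1·-24 + -3·17 = -143

-1,-1,1,-3 ; -143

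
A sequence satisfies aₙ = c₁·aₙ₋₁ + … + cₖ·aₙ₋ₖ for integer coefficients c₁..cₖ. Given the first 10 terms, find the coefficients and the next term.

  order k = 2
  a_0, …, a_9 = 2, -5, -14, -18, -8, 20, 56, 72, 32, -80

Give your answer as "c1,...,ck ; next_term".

  a_2 = 2·-5 + -2·2 = -14
  a_3 = 2·-14 + -2·-5 = -18
  a_4 = 2·-18 + -2·-14 = -8
  a_5 = 2·-8 + -2·-18 = 20
  a_6 = 2·20 + -2·-8 = 56
  a_7 = 2·56 + -2·20 = 72
  a_8 = 2·72 + -2·56 = 32
  a_9 = 2·32 + -2·72 = -80
  a_10 = 2·-80 + -2·32 = -224

2,-2 ; -224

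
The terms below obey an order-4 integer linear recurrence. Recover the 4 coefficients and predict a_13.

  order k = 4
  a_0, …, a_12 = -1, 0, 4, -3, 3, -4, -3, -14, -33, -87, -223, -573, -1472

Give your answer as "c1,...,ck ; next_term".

2,2,-1,-1 ; -3780

  a_4 = 2·-3 + 2·4 + -1·0 + -1·-1 = 3
  a_5 = 2·3 + 2·-3 + -1·4 + -1·0 = -4
  a_6 = 2·-4 + 2·3 + -1·-3 + -1·4 = -3
  a_7 = 2·-3 + 2·-4 + -1·3 + -1·-3 = -14
  a_8 = 2·-14 + 2·-3 + -1·-4 + -1·3 = -33
  a_9 = 2·-33 + 2·-14 + -1·-3 + -1·-4 = -87
  a_10 = 2·-87 + 2·-33 + -1·-14 + -1·-3 = -223
  a_11 = 2·-223 + 2·-87 + -1·-33 + -1·-14 = -573
  a_12 = 2·-573 + 2·-223 + -1·-87 + -1·-33 = -1472
  a_13 = 2·-1472 + 2·-573 + -1·-223 + -1·-87 = -3780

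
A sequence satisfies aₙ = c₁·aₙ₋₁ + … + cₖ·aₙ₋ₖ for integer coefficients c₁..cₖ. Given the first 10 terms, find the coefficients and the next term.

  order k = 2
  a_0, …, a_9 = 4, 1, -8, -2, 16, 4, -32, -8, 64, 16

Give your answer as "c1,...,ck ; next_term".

  a_2 = 0·1 + -2·4 = -8
  a_3 = 0·-8 + -2·1 = -2
  a_4 = 0·-2 + -2·-8 = 16
  a_5 = 0·16 + -2·-2 = 4
  a_6 = 0·4 + -2·16 = -32
  a_7 = 0·-32 + -2·4 = -8
  a_8 = 0·-8 + -2·-32 = 64
  a_9 = 0·64 + -2·-8 = 16
  a_10 = 0·16 + -2·64 = -128

0,-2 ; -128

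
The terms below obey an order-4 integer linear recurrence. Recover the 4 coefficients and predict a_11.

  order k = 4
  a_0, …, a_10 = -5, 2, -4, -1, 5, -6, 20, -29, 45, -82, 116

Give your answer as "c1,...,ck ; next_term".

  a_4 = -1·-1 + 1·-4 + -1·2 + -2·-5 = 5
  a_5 = -1·5 + 1·-1 + -1·-4 + -2·2 = -6
  a_6 = -1·-6 + 1·5 + -1·-1 + -2·-4 = 20
  a_7 = -1·20 + 1·-6 + -1·5 + -2·-1 = -29
  a_8 = -1·-29 + 1·20 + -1·-6 + -2·5 = 45
  a_9 = -1·45 + 1·-29 + -1·20 + -2·-6 = -82
  a_10 = -1·-82 + 1·45 + -1·-29 + -2·20 = 116
  a_11 = -1·116 + 1·-82 + -1·45 + -2·-29 = -185

-1,1,-1,-2 ; -185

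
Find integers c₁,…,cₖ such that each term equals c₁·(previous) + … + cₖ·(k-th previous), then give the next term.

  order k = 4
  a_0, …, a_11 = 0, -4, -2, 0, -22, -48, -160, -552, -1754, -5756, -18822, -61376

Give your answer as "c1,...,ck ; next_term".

2,3,4,-1 ; -200488

  a_4 = 2·0 + 3·-2 + 4·-4 + -1·0 = -22
  a_5 = 2·-22 + 3·0 + 4·-2 + -1·-4 = -48
  a_6 = 2·-48 + 3·-22 + 4·0 + -1·-2 = -160
  a_7 = 2·-160 + 3·-48 + 4·-22 + -1·0 = -552
  a_8 = 2·-552 + 3·-160 + 4·-48 + -1·-22 = -1754
  a_9 = 2·-1754 + 3·-552 + 4·-160 + -1·-48 = -5756
  a_10 = 2·-5756 + 3·-1754 + 4·-552 + -1·-160 = -18822
  a_11 = 2·-18822 + 3·-5756 + 4·-1754 + -1·-552 = -61376
  a_12 = 2·-61376 + 3·-18822 + 4·-5756 + -1·-1754 = -200488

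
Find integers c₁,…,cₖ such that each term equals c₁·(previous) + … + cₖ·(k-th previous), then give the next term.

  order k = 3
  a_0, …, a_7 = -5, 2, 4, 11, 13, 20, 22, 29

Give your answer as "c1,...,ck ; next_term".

  a_3 = 1·4 + 1·2 + -1·-5 = 11
  a_4 = 1·11 + 1·4 + -1·2 = 13
  a_5 = 1·13 + 1·11 + -1·4 = 20
  a_6 = 1·20 + 1·13 + -1·11 = 22
  a_7 = 1·22 + 1·20 + -1·13 = 29
  a_8 = 1·29 + 1·22 + -1·20 = 31

1,1,-1 ; 31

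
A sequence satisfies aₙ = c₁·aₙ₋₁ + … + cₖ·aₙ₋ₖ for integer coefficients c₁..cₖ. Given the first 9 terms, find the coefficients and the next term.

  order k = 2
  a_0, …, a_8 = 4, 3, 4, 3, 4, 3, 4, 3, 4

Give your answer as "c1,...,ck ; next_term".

0,1 ; 3

  a_2 = 0·3 + 1·4 = 4
  a_3 = 0·4 + 1·3 = 3
  a_4 = 0·3 + 1·4 = 4
  a_5 = 0·4 + 1·3 = 3
  a_6 = 0·3 + 1·4 = 4
  a_7 = 0·4 + 1·3 = 3
  a_8 = 0·3 + 1·4 = 4
  a_9 = 0·4 + 1·3 = 3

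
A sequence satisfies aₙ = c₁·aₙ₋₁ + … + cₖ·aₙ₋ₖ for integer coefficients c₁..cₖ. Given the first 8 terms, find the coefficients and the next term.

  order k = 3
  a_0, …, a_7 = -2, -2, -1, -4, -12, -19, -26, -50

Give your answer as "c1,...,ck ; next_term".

2,-2,3 ; -105

  a_3 = 2·-1 + -2·-2 + 3·-2 = -4
  a_4 = 2·-4 + -2·-1 + 3·-2 = -12
  a_5 = 2·-12 + -2·-4 + 3·-1 = -19
  a_6 = 2·-19 + -2·-12 + 3·-4 = -26
  a_7 = 2·-26 + -2·-19 + 3·-12 = -50
  a_8 = 2·-50 + -2·-26 + 3·-19 = -105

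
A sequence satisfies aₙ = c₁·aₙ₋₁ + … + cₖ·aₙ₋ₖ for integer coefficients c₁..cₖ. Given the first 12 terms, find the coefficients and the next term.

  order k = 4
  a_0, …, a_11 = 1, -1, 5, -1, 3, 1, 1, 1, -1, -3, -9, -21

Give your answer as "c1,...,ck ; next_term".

2,1,-1,-1 ; -47

  a_4 = 2·-1 + 1·5 + -1·-1 + -1·1 = 3
  a_5 = 2·3 + 1·-1 + -1·5 + -1·-1 = 1
  a_6 = 2·1 + 1·3 + -1·-1 + -1·5 = 1
  a_7 = 2·1 + 1·1 + -1·3 + -1·-1 = 1
  a_8 = 2·1 + 1·1 + -1·1 + -1·3 = -1
  a_9 = 2·-1 + 1·1 + -1·1 + -1·1 = -3
  a_10 = 2·-3 + 1·-1 + -1·1 + -1·1 = -9
  a_11 = 2·-9 + 1·-3 + -1·-1 + -1·1 = -21
  a_12 = 2·-21 + 1·-9 + -1·-3 + -1·-1 = -47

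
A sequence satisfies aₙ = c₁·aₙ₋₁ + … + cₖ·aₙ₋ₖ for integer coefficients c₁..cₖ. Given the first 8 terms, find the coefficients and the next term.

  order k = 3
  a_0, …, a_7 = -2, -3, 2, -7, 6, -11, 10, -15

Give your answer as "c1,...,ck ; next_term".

-1,1,1 ; 14

  a_3 = -1·2 + 1·-3 + 1·-2 = -7
  a_4 = -1·-7 + 1·2 + 1·-3 = 6
  a_5 = -1·6 + 1·-7 + 1·2 = -11
  a_6 = -1·-11 + 1·6 + 1·-7 = 10
  a_7 = -1·10 + 1·-11 + 1·6 = -15
  a_8 = -1·-15 + 1·10 + 1·-11 = 14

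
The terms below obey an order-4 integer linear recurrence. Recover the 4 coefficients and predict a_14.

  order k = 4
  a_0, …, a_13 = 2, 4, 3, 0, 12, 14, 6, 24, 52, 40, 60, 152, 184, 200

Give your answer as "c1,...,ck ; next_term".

  a_4 = 0·0 + 0·3 + 2·4 + 2·2 = 12
  a_5 = 0·12 + 0·0 + 2·3 + 2·4 = 14
  a_6 = 0·14 + 0·12 + 2·0 + 2·3 = 6
  a_7 = 0·6 + 0·14 + 2·12 + 2·0 = 24
  a_8 = 0·24 + 0·6 + 2·14 + 2·12 = 52
  a_9 = 0·52 + 0·24 + 2·6 + 2·14 = 40
  a_10 = 0·40 + 0·52 + 2·24 + 2·6 = 60
  a_11 = 0·60 + 0·40 + 2·52 + 2·24 = 152
  a_12 = 0·152 + 0·60 + 2·40 + 2·52 = 184
  a_13 = 0·184 + 0·152 + 2·60 + 2·40 = 200
  a_14 = 0·200 + 0·184 + 2·152 + 2·60 = 424

0,0,2,2 ; 424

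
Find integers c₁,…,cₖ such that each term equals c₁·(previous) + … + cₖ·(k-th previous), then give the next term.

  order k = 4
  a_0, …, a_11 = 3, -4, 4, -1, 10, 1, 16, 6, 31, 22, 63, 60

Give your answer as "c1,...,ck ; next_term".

  a_4 = 1·-1 + 1·4 + -1·-4 + 1·3 = 10
  a_5 = 1·10 + 1·-1 + -1·4 + 1·-4 = 1
  a_6 = 1·1 + 1·10 + -1·-1 + 1·4 = 16
  a_7 = 1·16 + 1·1 + -1·10 + 1·-1 = 6
  a_8 = 1·6 + 1·16 + -1·1 + 1·10 = 31
  a_9 = 1·31 + 1·6 + -1·16 + 1·1 = 22
  a_10 = 1·22 + 1·31 + -1·6 + 1·16 = 63
  a_11 = 1·63 + 1·22 + -1·31 + 1·6 = 60
  a_12 = 1·60 + 1·63 + -1·22 + 1·31 = 132

1,1,-1,1 ; 132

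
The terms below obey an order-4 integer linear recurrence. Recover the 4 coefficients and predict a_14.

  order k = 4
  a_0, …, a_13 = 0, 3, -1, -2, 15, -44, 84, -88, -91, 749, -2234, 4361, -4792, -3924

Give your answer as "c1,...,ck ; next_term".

-3,-3,2,-1 ; 37104

  a_4 = -3·-2 + -3·-1 + 2·3 + -1·0 = 15
  a_5 = -3·15 + -3·-2 + 2·-1 + -1·3 = -44
  a_6 = -3·-44 + -3·15 + 2·-2 + -1·-1 = 84
  a_7 = -3·84 + -3·-44 + 2·15 + -1·-2 = -88
  a_8 = -3·-88 + -3·84 + 2·-44 + -1·15 = -91
  a_9 = -3·-91 + -3·-88 + 2·84 + -1·-44 = 749
  a_10 = -3·749 + -3·-91 + 2·-88 + -1·84 = -2234
  a_11 = -3·-2234 + -3·749 + 2·-91 + -1·-88 = 4361
  a_12 = -3·4361 + -3·-2234 + 2·749 + -1·-91 = -4792
  a_13 = -3·-4792 + -3·4361 + 2·-2234 + -1·749 = -3924
  a_14 = -3·-3924 + -3·-4792 + 2·4361 + -1·-2234 = 37104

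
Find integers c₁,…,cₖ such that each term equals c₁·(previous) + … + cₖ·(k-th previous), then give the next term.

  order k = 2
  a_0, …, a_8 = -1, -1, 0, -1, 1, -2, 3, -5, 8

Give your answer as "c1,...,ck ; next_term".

  a_2 = -1·-1 + 1·-1 = 0
  a_3 = -1·0 + 1·-1 = -1
  a_4 = -1·-1 + 1·0 = 1
  a_5 = -1·1 + 1·-1 = -2
  a_6 = -1·-2 + 1·1 = 3
  a_7 = -1·3 + 1·-2 = -5
  a_8 = -1·-5 + 1·3 = 8
  a_9 = -1·8 + 1·-5 = -13

-1,1 ; -13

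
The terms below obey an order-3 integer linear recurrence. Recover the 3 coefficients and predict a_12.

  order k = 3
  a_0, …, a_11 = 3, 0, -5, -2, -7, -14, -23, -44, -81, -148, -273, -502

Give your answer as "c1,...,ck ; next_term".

  a_3 = 1·-5 + 1·0 + 1·3 = -2
  a_4 = 1·-2 + 1·-5 + 1·0 = -7
  a_5 = 1·-7 + 1·-2 + 1·-5 = -14
  a_6 = 1·-14 + 1·-7 + 1·-2 = -23
  a_7 = 1·-23 + 1·-14 + 1·-7 = -44
  a_8 = 1·-44 + 1·-23 + 1·-14 = -81
  a_9 = 1·-81 + 1·-44 + 1·-23 = -148
  a_10 = 1·-148 + 1·-81 + 1·-44 = -273
  a_11 = 1·-273 + 1·-148 + 1·-81 = -502
  a_12 = 1·-502 + 1·-273 + 1·-148 = -923

1,1,1 ; -923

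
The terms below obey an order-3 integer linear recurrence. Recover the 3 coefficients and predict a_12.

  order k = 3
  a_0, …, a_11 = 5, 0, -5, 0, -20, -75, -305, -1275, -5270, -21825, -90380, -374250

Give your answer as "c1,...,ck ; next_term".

  a_3 = 3·-5 + 4·0 + 3·5 = 0
  a_4 = 3·0 + 4·-5 + 3·0 = -20
  a_5 = 3·-20 + 4·0 + 3·-5 = -75
  a_6 = 3·-75 + 4·-20 + 3·0 = -305
  a_7 = 3·-305 + 4·-75 + 3·-20 = -1275
  a_8 = 3·-1275 + 4·-305 + 3·-75 = -5270
  a_9 = 3·-5270 + 4·-1275 + 3·-305 = -21825
  a_10 = 3·-21825 + 4·-5270 + 3·-1275 = -90380
  a_11 = 3·-90380 + 4·-21825 + 3·-5270 = -374250
  a_12 = 3·-374250 + 4·-90380 + 3·-21825 = -1549745

3,4,3 ; -1549745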